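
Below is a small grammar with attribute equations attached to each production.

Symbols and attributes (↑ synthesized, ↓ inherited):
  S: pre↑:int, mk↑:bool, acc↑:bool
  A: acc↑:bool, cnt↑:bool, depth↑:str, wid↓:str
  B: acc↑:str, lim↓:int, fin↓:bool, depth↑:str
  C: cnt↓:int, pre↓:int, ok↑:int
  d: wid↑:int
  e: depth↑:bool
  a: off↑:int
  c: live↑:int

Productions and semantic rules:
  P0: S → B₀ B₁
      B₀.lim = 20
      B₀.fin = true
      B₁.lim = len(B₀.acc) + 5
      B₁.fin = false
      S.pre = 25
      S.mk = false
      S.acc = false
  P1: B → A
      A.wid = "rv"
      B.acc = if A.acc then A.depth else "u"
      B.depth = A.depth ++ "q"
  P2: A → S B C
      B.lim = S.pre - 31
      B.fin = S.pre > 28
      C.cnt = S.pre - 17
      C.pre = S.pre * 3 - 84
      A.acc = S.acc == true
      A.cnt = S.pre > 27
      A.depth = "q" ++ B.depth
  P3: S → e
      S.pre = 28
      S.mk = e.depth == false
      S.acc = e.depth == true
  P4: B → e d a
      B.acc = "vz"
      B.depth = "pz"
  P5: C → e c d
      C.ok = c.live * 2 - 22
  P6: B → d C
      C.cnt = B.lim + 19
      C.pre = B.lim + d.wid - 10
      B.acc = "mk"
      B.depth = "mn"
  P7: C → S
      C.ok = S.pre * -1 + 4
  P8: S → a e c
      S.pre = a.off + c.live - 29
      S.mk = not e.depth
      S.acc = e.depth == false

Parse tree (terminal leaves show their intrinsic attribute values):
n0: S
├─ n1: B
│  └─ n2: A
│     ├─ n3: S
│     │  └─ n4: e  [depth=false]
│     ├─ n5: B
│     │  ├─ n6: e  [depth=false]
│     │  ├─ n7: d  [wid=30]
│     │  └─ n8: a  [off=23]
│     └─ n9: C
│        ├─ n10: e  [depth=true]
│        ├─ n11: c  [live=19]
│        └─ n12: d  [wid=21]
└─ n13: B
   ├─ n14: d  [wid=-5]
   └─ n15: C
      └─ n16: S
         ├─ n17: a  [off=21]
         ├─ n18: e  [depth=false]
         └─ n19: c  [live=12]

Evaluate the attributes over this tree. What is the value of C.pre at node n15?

1. n1.lim = 20  [20]
2. n1.fin = true  [true]
3. n2.wid = "rv"  ["rv"]
4. n4.depth = false  [terminal]
5. n3.pre = 28  [28]
6. n3.mk = true  [e.depth == false]
7. n3.acc = false  [e.depth == true]
8. n5.lim = -3  [S.pre - 31]
9. n5.fin = false  [S.pre > 28]
10. n6.depth = false  [terminal]
11. n7.wid = 30  [terminal]
12. n8.off = 23  [terminal]
13. n5.acc = "vz"  ["vz"]
14. n5.depth = "pz"  ["pz"]
15. n9.cnt = 11  [S.pre - 17]
16. n9.pre = 0  [S.pre * 3 - 84]
17. n10.depth = true  [terminal]
18. n11.live = 19  [terminal]
19. n12.wid = 21  [terminal]
20. n9.ok = 16  [c.live * 2 - 22]
21. n2.acc = false  [S.acc == true]
22. n2.cnt = true  [S.pre > 27]
23. n2.depth = "qpz"  ["q" ++ B.depth]
24. n1.acc = "u"  [if A.acc then A.depth else "u"]
25. n1.depth = "qpzq"  [A.depth ++ "q"]
26. n13.lim = 6  [len(B₀.acc) + 5]
27. n13.fin = false  [false]
28. n14.wid = -5  [terminal]
29. n15.cnt = 25  [B.lim + 19]
30. n15.pre = -9  [B.lim + d.wid - 10]
31. n17.off = 21  [terminal]
32. n18.depth = false  [terminal]
33. n19.live = 12  [terminal]
34. n16.pre = 4  [a.off + c.live - 29]
35. n16.mk = true  [not e.depth]
36. n16.acc = true  [e.depth == false]
37. n15.ok = 0  [S.pre * -1 + 4]
38. n13.acc = "mk"  ["mk"]
39. n13.depth = "mn"  ["mn"]
40. n0.pre = 25  [25]
41. n0.mk = false  [false]
42. n0.acc = false  [false]

-9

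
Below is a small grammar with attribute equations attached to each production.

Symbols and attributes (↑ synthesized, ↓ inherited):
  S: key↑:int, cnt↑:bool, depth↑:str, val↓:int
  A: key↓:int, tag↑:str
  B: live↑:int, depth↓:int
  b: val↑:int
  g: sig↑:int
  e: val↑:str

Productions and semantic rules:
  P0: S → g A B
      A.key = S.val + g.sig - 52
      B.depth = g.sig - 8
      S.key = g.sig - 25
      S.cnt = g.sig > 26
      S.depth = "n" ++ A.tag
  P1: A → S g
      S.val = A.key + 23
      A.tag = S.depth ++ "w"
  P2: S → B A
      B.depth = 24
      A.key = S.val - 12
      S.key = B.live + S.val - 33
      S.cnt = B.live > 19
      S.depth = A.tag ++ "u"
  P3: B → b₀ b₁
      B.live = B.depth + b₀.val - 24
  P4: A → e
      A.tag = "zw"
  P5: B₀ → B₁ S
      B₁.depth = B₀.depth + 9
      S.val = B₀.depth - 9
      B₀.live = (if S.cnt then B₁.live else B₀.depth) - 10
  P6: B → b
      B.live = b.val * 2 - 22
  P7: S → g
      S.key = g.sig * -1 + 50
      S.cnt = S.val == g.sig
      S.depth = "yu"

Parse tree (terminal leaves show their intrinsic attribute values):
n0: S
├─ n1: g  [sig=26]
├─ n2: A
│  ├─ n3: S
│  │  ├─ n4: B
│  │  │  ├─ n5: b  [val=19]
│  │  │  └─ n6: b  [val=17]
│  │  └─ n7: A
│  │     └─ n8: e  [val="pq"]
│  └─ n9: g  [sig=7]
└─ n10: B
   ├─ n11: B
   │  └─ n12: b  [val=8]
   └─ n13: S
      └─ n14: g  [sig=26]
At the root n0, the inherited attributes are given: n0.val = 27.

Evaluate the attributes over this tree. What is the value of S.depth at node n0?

1. n0.val = 27  [given at root]
2. n1.sig = 26  [terminal]
3. n2.key = 1  [S.val + g.sig - 52]
4. n3.val = 24  [A.key + 23]
5. n4.depth = 24  [24]
6. n5.val = 19  [terminal]
7. n6.val = 17  [terminal]
8. n4.live = 19  [B.depth + b₀.val - 24]
9. n7.key = 12  [S.val - 12]
10. n8.val = "pq"  [terminal]
11. n7.tag = "zw"  ["zw"]
12. n3.key = 10  [B.live + S.val - 33]
13. n3.cnt = false  [B.live > 19]
14. n3.depth = "zwu"  [A.tag ++ "u"]
15. n9.sig = 7  [terminal]
16. n2.tag = "zwuw"  [S.depth ++ "w"]
17. n10.depth = 18  [g.sig - 8]
18. n11.depth = 27  [B₀.depth + 9]
19. n12.val = 8  [terminal]
20. n11.live = -6  [b.val * 2 - 22]
21. n13.val = 9  [B₀.depth - 9]
22. n14.sig = 26  [terminal]
23. n13.key = 24  [g.sig * -1 + 50]
24. n13.cnt = false  [S.val == g.sig]
25. n13.depth = "yu"  ["yu"]
26. n10.live = 8  [(if S.cnt then B₁.live else B₀.depth) - 10]
27. n0.key = 1  [g.sig - 25]
28. n0.cnt = false  [g.sig > 26]
29. n0.depth = "nzwuw"  ["n" ++ A.tag]

"nzwuw"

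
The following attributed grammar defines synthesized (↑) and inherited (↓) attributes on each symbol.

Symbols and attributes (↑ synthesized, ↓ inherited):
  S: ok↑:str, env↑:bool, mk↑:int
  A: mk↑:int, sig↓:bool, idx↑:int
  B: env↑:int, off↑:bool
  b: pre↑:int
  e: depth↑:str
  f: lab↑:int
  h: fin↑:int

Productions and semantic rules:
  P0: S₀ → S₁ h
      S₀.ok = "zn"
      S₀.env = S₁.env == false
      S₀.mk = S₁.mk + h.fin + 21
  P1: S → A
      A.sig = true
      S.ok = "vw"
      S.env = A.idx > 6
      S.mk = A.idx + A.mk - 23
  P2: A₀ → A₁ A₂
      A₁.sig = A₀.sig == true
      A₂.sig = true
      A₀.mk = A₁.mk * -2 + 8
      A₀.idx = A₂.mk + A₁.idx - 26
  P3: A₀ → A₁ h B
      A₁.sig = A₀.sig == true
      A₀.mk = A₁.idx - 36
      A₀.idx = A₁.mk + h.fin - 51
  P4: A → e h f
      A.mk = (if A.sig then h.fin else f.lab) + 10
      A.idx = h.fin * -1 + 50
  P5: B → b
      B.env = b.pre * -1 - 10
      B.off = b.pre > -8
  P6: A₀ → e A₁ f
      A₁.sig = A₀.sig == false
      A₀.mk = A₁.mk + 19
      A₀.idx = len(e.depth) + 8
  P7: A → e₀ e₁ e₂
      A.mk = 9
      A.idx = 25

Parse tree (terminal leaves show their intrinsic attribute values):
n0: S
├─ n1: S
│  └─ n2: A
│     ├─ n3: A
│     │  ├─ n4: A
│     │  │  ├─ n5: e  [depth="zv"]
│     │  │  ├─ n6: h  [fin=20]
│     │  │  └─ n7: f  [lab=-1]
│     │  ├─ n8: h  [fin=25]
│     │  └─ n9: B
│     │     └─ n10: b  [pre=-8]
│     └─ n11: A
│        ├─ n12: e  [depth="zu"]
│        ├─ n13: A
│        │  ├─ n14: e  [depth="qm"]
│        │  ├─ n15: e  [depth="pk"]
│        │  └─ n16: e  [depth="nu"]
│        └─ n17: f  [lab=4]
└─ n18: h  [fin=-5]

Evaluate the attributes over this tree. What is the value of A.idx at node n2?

1. n2.sig = true  [true]
2. n3.sig = true  [A₀.sig == true]
3. n4.sig = true  [A₀.sig == true]
4. n5.depth = "zv"  [terminal]
5. n6.fin = 20  [terminal]
6. n7.lab = -1  [terminal]
7. n4.mk = 30  [(if A.sig then h.fin else f.lab) + 10]
8. n4.idx = 30  [h.fin * -1 + 50]
9. n8.fin = 25  [terminal]
10. n10.pre = -8  [terminal]
11. n9.env = -2  [b.pre * -1 - 10]
12. n9.off = false  [b.pre > -8]
13. n3.mk = -6  [A₁.idx - 36]
14. n3.idx = 4  [A₁.mk + h.fin - 51]
15. n11.sig = true  [true]
16. n12.depth = "zu"  [terminal]
17. n13.sig = false  [A₀.sig == false]
18. n14.depth = "qm"  [terminal]
19. n15.depth = "pk"  [terminal]
20. n16.depth = "nu"  [terminal]
21. n13.mk = 9  [9]
22. n13.idx = 25  [25]
23. n17.lab = 4  [terminal]
24. n11.mk = 28  [A₁.mk + 19]
25. n11.idx = 10  [len(e.depth) + 8]
26. n2.mk = 20  [A₁.mk * -2 + 8]
27. n2.idx = 6  [A₂.mk + A₁.idx - 26]
28. n1.ok = "vw"  ["vw"]
29. n1.env = false  [A.idx > 6]
30. n1.mk = 3  [A.idx + A.mk - 23]
31. n18.fin = -5  [terminal]
32. n0.ok = "zn"  ["zn"]
33. n0.env = true  [S₁.env == false]
34. n0.mk = 19  [S₁.mk + h.fin + 21]

6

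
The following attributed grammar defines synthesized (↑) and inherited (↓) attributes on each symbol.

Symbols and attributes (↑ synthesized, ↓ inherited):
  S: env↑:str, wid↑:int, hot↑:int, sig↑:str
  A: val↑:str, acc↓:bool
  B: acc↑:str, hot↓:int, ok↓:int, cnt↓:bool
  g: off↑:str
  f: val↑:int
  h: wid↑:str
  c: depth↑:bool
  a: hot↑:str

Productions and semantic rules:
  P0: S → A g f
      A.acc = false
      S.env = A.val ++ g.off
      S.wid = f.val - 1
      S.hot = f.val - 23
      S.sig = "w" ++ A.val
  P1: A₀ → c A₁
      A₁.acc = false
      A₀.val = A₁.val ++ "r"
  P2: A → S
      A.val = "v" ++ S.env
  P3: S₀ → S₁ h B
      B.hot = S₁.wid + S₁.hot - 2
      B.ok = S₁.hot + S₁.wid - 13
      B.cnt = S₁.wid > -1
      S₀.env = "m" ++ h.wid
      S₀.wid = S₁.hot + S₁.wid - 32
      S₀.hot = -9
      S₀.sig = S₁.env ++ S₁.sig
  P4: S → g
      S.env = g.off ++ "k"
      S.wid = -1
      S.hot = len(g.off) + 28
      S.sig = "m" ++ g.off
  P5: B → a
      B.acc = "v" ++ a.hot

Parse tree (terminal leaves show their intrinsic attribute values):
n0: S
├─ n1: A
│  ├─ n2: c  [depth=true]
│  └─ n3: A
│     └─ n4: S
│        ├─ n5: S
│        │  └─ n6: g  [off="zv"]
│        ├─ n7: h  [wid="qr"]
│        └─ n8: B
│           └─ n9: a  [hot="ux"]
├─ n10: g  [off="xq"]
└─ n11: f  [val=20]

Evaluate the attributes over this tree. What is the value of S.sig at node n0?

"wvmqrr"

1. n1.acc = false  [false]
2. n2.depth = true  [terminal]
3. n3.acc = false  [false]
4. n6.off = "zv"  [terminal]
5. n5.env = "zvk"  [g.off ++ "k"]
6. n5.wid = -1  [-1]
7. n5.hot = 30  [len(g.off) + 28]
8. n5.sig = "mzv"  ["m" ++ g.off]
9. n7.wid = "qr"  [terminal]
10. n8.hot = 27  [S₁.wid + S₁.hot - 2]
11. n8.ok = 16  [S₁.hot + S₁.wid - 13]
12. n8.cnt = false  [S₁.wid > -1]
13. n9.hot = "ux"  [terminal]
14. n8.acc = "vux"  ["v" ++ a.hot]
15. n4.env = "mqr"  ["m" ++ h.wid]
16. n4.wid = -3  [S₁.hot + S₁.wid - 32]
17. n4.hot = -9  [-9]
18. n4.sig = "zvkmzv"  [S₁.env ++ S₁.sig]
19. n3.val = "vmqr"  ["v" ++ S.env]
20. n1.val = "vmqrr"  [A₁.val ++ "r"]
21. n10.off = "xq"  [terminal]
22. n11.val = 20  [terminal]
23. n0.env = "vmqrrxq"  [A.val ++ g.off]
24. n0.wid = 19  [f.val - 1]
25. n0.hot = -3  [f.val - 23]
26. n0.sig = "wvmqrr"  ["w" ++ A.val]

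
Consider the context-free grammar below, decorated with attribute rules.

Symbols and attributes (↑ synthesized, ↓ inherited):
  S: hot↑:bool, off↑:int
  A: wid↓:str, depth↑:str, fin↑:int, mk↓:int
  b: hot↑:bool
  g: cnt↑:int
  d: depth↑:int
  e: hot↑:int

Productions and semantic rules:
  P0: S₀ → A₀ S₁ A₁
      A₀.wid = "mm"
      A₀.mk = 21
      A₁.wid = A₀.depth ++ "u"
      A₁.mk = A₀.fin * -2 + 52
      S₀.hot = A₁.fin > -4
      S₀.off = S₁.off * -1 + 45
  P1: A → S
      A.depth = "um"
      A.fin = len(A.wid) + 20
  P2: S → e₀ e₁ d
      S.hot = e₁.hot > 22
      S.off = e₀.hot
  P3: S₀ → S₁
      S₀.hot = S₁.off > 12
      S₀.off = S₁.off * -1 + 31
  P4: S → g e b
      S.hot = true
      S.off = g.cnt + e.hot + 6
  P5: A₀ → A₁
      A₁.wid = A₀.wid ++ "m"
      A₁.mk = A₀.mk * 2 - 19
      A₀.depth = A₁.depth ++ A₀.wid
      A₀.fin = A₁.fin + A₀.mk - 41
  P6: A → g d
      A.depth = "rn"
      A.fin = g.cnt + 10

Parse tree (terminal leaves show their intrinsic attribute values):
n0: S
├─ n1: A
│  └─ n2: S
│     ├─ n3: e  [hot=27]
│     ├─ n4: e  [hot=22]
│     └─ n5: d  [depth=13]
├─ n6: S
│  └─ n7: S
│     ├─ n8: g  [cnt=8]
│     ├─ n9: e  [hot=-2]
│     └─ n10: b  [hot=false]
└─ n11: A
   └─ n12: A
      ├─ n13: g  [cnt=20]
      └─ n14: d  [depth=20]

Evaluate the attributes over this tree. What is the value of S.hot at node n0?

1. n1.wid = "mm"  ["mm"]
2. n1.mk = 21  [21]
3. n3.hot = 27  [terminal]
4. n4.hot = 22  [terminal]
5. n5.depth = 13  [terminal]
6. n2.hot = false  [e₁.hot > 22]
7. n2.off = 27  [e₀.hot]
8. n1.depth = "um"  ["um"]
9. n1.fin = 22  [len(A.wid) + 20]
10. n8.cnt = 8  [terminal]
11. n9.hot = -2  [terminal]
12. n10.hot = false  [terminal]
13. n7.hot = true  [true]
14. n7.off = 12  [g.cnt + e.hot + 6]
15. n6.hot = false  [S₁.off > 12]
16. n6.off = 19  [S₁.off * -1 + 31]
17. n11.wid = "umu"  [A₀.depth ++ "u"]
18. n11.mk = 8  [A₀.fin * -2 + 52]
19. n12.wid = "umum"  [A₀.wid ++ "m"]
20. n12.mk = -3  [A₀.mk * 2 - 19]
21. n13.cnt = 20  [terminal]
22. n14.depth = 20  [terminal]
23. n12.depth = "rn"  ["rn"]
24. n12.fin = 30  [g.cnt + 10]
25. n11.depth = "rnumu"  [A₁.depth ++ A₀.wid]
26. n11.fin = -3  [A₁.fin + A₀.mk - 41]
27. n0.hot = true  [A₁.fin > -4]
28. n0.off = 26  [S₁.off * -1 + 45]

true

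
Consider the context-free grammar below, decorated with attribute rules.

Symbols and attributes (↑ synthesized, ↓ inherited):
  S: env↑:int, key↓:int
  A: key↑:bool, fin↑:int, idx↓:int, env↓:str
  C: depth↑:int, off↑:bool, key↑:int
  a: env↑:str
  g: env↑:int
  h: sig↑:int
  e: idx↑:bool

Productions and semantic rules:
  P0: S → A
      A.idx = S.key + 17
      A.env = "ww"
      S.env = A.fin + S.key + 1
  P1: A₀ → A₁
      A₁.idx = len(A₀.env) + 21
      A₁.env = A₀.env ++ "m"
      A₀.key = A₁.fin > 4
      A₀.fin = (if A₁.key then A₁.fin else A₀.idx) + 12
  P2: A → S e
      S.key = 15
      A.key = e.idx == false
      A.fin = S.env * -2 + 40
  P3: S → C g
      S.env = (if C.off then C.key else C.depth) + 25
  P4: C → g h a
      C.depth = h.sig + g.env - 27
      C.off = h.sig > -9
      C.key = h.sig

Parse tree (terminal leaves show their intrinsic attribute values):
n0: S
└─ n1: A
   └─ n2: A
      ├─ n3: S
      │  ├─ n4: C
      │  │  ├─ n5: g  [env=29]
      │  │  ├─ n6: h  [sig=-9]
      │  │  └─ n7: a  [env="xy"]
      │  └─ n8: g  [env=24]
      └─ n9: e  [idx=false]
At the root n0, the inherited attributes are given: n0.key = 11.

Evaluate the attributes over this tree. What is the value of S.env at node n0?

28

1. n0.key = 11  [given at root]
2. n1.idx = 28  [S.key + 17]
3. n1.env = "ww"  ["ww"]
4. n2.idx = 23  [len(A₀.env) + 21]
5. n2.env = "wwm"  [A₀.env ++ "m"]
6. n3.key = 15  [15]
7. n5.env = 29  [terminal]
8. n6.sig = -9  [terminal]
9. n7.env = "xy"  [terminal]
10. n4.depth = -7  [h.sig + g.env - 27]
11. n4.off = false  [h.sig > -9]
12. n4.key = -9  [h.sig]
13. n8.env = 24  [terminal]
14. n3.env = 18  [(if C.off then C.key else C.depth) + 25]
15. n9.idx = false  [terminal]
16. n2.key = true  [e.idx == false]
17. n2.fin = 4  [S.env * -2 + 40]
18. n1.key = false  [A₁.fin > 4]
19. n1.fin = 16  [(if A₁.key then A₁.fin else A₀.idx) + 12]
20. n0.env = 28  [A.fin + S.key + 1]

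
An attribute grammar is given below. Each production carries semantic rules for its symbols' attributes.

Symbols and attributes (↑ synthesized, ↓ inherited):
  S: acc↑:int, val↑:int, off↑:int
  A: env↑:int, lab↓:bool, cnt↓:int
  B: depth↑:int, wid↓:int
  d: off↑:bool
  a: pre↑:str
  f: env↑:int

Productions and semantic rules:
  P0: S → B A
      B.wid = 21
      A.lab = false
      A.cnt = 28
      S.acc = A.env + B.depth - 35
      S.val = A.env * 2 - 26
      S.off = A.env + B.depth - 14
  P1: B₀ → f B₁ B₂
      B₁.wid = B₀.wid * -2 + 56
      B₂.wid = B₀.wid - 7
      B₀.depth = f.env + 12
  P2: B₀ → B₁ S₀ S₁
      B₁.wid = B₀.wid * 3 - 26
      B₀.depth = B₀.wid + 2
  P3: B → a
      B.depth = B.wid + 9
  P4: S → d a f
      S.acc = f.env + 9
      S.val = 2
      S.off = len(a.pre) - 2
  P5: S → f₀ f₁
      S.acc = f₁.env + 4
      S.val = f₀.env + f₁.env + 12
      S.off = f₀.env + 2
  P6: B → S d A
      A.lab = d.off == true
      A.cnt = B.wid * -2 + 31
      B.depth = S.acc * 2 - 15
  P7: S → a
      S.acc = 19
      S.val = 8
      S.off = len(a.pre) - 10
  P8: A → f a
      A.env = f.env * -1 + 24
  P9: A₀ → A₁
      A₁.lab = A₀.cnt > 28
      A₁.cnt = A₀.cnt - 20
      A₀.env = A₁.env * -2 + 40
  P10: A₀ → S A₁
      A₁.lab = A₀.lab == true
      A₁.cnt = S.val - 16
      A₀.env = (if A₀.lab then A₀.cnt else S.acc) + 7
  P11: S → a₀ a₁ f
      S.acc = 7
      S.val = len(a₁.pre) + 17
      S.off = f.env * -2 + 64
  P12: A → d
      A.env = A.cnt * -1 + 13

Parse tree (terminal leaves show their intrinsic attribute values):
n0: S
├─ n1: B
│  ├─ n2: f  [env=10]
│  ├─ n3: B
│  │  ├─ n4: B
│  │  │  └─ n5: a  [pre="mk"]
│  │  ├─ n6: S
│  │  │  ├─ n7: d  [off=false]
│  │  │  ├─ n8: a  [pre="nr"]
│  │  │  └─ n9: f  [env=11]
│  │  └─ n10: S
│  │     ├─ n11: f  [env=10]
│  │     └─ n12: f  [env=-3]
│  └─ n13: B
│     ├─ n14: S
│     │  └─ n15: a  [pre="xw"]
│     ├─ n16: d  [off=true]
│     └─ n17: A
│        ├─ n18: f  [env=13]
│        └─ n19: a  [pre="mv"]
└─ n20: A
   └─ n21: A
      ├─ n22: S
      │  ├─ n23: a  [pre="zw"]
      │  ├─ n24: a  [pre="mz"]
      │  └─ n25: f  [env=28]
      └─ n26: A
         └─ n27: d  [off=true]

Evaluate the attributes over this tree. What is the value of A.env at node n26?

10

1. n1.wid = 21  [21]
2. n2.env = 10  [terminal]
3. n3.wid = 14  [B₀.wid * -2 + 56]
4. n4.wid = 16  [B₀.wid * 3 - 26]
5. n5.pre = "mk"  [terminal]
6. n4.depth = 25  [B.wid + 9]
7. n7.off = false  [terminal]
8. n8.pre = "nr"  [terminal]
9. n9.env = 11  [terminal]
10. n6.acc = 20  [f.env + 9]
11. n6.val = 2  [2]
12. n6.off = 0  [len(a.pre) - 2]
13. n11.env = 10  [terminal]
14. n12.env = -3  [terminal]
15. n10.acc = 1  [f₁.env + 4]
16. n10.val = 19  [f₀.env + f₁.env + 12]
17. n10.off = 12  [f₀.env + 2]
18. n3.depth = 16  [B₀.wid + 2]
19. n13.wid = 14  [B₀.wid - 7]
20. n15.pre = "xw"  [terminal]
21. n14.acc = 19  [19]
22. n14.val = 8  [8]
23. n14.off = -8  [len(a.pre) - 10]
24. n16.off = true  [terminal]
25. n17.lab = true  [d.off == true]
26. n17.cnt = 3  [B.wid * -2 + 31]
27. n18.env = 13  [terminal]
28. n19.pre = "mv"  [terminal]
29. n17.env = 11  [f.env * -1 + 24]
30. n13.depth = 23  [S.acc * 2 - 15]
31. n1.depth = 22  [f.env + 12]
32. n20.lab = false  [false]
33. n20.cnt = 28  [28]
34. n21.lab = false  [A₀.cnt > 28]
35. n21.cnt = 8  [A₀.cnt - 20]
36. n23.pre = "zw"  [terminal]
37. n24.pre = "mz"  [terminal]
38. n25.env = 28  [terminal]
39. n22.acc = 7  [7]
40. n22.val = 19  [len(a₁.pre) + 17]
41. n22.off = 8  [f.env * -2 + 64]
42. n26.lab = false  [A₀.lab == true]
43. n26.cnt = 3  [S.val - 16]
44. n27.off = true  [terminal]
45. n26.env = 10  [A.cnt * -1 + 13]
46. n21.env = 14  [(if A₀.lab then A₀.cnt else S.acc) + 7]
47. n20.env = 12  [A₁.env * -2 + 40]
48. n0.acc = -1  [A.env + B.depth - 35]
49. n0.val = -2  [A.env * 2 - 26]
50. n0.off = 20  [A.env + B.depth - 14]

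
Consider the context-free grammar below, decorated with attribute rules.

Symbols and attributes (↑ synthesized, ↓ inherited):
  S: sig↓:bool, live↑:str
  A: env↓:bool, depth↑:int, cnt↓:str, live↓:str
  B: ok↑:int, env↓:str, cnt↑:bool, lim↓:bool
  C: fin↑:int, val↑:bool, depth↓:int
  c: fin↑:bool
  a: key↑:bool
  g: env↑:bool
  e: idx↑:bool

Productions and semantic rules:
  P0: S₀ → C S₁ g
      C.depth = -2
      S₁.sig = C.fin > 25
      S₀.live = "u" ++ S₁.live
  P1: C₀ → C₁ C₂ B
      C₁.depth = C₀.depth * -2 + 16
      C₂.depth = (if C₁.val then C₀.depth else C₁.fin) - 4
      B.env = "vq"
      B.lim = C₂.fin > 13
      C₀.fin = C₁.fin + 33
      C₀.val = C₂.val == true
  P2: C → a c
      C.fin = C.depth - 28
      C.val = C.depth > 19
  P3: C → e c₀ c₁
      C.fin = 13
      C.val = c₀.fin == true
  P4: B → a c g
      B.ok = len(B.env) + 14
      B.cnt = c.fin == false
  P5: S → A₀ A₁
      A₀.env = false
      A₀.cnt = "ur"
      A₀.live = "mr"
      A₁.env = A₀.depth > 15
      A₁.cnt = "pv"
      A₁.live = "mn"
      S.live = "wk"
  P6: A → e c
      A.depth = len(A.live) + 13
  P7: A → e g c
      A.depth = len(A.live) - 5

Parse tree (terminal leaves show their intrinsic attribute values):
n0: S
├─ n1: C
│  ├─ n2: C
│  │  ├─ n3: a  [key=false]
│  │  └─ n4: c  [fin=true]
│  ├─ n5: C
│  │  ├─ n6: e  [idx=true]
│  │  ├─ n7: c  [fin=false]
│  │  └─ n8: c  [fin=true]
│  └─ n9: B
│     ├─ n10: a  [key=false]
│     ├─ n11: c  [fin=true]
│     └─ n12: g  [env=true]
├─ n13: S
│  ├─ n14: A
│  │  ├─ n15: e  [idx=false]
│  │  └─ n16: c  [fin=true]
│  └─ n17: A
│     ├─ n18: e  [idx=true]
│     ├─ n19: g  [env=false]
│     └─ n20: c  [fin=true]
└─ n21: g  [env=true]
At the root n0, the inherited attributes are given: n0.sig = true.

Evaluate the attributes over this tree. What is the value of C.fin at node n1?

25

1. n0.sig = true  [given at root]
2. n1.depth = -2  [-2]
3. n2.depth = 20  [C₀.depth * -2 + 16]
4. n3.key = false  [terminal]
5. n4.fin = true  [terminal]
6. n2.fin = -8  [C.depth - 28]
7. n2.val = true  [C.depth > 19]
8. n5.depth = -6  [(if C₁.val then C₀.depth else C₁.fin) - 4]
9. n6.idx = true  [terminal]
10. n7.fin = false  [terminal]
11. n8.fin = true  [terminal]
12. n5.fin = 13  [13]
13. n5.val = false  [c₀.fin == true]
14. n9.env = "vq"  ["vq"]
15. n9.lim = false  [C₂.fin > 13]
16. n10.key = false  [terminal]
17. n11.fin = true  [terminal]
18. n12.env = true  [terminal]
19. n9.ok = 16  [len(B.env) + 14]
20. n9.cnt = false  [c.fin == false]
21. n1.fin = 25  [C₁.fin + 33]
22. n1.val = false  [C₂.val == true]
23. n13.sig = false  [C.fin > 25]
24. n14.env = false  [false]
25. n14.cnt = "ur"  ["ur"]
26. n14.live = "mr"  ["mr"]
27. n15.idx = false  [terminal]
28. n16.fin = true  [terminal]
29. n14.depth = 15  [len(A.live) + 13]
30. n17.env = false  [A₀.depth > 15]
31. n17.cnt = "pv"  ["pv"]
32. n17.live = "mn"  ["mn"]
33. n18.idx = true  [terminal]
34. n19.env = false  [terminal]
35. n20.fin = true  [terminal]
36. n17.depth = -3  [len(A.live) - 5]
37. n13.live = "wk"  ["wk"]
38. n21.env = true  [terminal]
39. n0.live = "uwk"  ["u" ++ S₁.live]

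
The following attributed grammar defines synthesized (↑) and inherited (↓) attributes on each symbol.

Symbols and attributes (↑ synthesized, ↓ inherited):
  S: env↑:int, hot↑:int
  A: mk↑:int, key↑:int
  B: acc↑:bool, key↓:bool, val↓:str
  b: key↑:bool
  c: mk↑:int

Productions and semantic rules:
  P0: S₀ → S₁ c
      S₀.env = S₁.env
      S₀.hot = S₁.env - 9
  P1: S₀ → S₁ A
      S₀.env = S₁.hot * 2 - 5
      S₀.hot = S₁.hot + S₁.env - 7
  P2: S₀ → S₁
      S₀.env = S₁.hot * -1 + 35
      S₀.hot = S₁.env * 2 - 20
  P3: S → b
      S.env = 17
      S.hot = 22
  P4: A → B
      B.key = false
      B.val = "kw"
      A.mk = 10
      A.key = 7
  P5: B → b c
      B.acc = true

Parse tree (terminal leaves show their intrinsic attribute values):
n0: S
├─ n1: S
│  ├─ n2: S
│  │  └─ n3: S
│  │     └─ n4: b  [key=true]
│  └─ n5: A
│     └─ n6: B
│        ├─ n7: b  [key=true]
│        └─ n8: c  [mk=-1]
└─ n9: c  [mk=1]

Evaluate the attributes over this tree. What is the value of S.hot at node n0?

14

1. n4.key = true  [terminal]
2. n3.env = 17  [17]
3. n3.hot = 22  [22]
4. n2.env = 13  [S₁.hot * -1 + 35]
5. n2.hot = 14  [S₁.env * 2 - 20]
6. n6.key = false  [false]
7. n6.val = "kw"  ["kw"]
8. n7.key = true  [terminal]
9. n8.mk = -1  [terminal]
10. n6.acc = true  [true]
11. n5.mk = 10  [10]
12. n5.key = 7  [7]
13. n1.env = 23  [S₁.hot * 2 - 5]
14. n1.hot = 20  [S₁.hot + S₁.env - 7]
15. n9.mk = 1  [terminal]
16. n0.env = 23  [S₁.env]
17. n0.hot = 14  [S₁.env - 9]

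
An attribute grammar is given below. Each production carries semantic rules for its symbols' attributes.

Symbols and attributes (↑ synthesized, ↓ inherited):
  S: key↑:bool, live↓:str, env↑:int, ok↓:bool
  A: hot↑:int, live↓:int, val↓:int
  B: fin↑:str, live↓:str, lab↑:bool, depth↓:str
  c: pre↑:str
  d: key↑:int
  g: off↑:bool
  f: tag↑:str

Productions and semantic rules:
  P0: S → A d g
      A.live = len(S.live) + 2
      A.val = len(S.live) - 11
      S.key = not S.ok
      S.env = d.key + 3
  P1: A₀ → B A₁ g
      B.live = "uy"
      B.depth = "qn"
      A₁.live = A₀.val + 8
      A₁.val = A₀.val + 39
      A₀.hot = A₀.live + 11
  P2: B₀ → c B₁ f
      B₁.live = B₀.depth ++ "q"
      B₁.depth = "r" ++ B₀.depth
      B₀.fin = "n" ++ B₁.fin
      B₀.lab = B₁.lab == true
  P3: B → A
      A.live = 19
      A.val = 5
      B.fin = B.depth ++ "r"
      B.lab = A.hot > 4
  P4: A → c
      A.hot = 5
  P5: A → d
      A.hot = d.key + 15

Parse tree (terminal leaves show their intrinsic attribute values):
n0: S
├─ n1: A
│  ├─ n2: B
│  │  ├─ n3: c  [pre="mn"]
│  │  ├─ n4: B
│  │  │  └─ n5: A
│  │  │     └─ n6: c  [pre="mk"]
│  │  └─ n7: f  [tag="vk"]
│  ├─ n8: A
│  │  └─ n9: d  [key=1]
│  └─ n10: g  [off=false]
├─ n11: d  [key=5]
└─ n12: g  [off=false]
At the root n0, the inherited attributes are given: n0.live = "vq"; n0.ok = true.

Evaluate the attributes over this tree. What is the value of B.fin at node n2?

1. n0.live = "vq"  [given at root]
2. n0.ok = true  [given at root]
3. n1.live = 4  [len(S.live) + 2]
4. n1.val = -9  [len(S.live) - 11]
5. n2.live = "uy"  ["uy"]
6. n2.depth = "qn"  ["qn"]
7. n3.pre = "mn"  [terminal]
8. n4.live = "qnq"  [B₀.depth ++ "q"]
9. n4.depth = "rqn"  ["r" ++ B₀.depth]
10. n5.live = 19  [19]
11. n5.val = 5  [5]
12. n6.pre = "mk"  [terminal]
13. n5.hot = 5  [5]
14. n4.fin = "rqnr"  [B.depth ++ "r"]
15. n4.lab = true  [A.hot > 4]
16. n7.tag = "vk"  [terminal]
17. n2.fin = "nrqnr"  ["n" ++ B₁.fin]
18. n2.lab = true  [B₁.lab == true]
19. n8.live = -1  [A₀.val + 8]
20. n8.val = 30  [A₀.val + 39]
21. n9.key = 1  [terminal]
22. n8.hot = 16  [d.key + 15]
23. n10.off = false  [terminal]
24. n1.hot = 15  [A₀.live + 11]
25. n11.key = 5  [terminal]
26. n12.off = false  [terminal]
27. n0.key = false  [not S.ok]
28. n0.env = 8  [d.key + 3]

"nrqnr"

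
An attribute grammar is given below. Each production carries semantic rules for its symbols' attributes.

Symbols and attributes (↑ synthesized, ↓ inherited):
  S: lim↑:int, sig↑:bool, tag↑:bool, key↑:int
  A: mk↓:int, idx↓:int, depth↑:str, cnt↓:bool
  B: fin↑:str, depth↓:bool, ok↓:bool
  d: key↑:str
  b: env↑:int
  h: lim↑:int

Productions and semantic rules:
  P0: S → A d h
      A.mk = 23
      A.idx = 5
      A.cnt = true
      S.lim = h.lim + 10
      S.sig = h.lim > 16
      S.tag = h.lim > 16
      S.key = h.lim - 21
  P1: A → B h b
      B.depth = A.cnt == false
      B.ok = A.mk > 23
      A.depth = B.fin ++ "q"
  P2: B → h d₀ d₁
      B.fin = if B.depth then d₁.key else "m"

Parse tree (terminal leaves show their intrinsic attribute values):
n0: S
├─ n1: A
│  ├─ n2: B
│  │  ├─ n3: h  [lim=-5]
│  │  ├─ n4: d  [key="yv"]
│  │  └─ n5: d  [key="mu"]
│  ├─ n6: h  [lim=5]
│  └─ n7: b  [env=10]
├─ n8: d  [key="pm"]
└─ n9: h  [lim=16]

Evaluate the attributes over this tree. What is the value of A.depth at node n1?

1. n1.mk = 23  [23]
2. n1.idx = 5  [5]
3. n1.cnt = true  [true]
4. n2.depth = false  [A.cnt == false]
5. n2.ok = false  [A.mk > 23]
6. n3.lim = -5  [terminal]
7. n4.key = "yv"  [terminal]
8. n5.key = "mu"  [terminal]
9. n2.fin = "m"  [if B.depth then d₁.key else "m"]
10. n6.lim = 5  [terminal]
11. n7.env = 10  [terminal]
12. n1.depth = "mq"  [B.fin ++ "q"]
13. n8.key = "pm"  [terminal]
14. n9.lim = 16  [terminal]
15. n0.lim = 26  [h.lim + 10]
16. n0.sig = false  [h.lim > 16]
17. n0.tag = false  [h.lim > 16]
18. n0.key = -5  [h.lim - 21]

"mq"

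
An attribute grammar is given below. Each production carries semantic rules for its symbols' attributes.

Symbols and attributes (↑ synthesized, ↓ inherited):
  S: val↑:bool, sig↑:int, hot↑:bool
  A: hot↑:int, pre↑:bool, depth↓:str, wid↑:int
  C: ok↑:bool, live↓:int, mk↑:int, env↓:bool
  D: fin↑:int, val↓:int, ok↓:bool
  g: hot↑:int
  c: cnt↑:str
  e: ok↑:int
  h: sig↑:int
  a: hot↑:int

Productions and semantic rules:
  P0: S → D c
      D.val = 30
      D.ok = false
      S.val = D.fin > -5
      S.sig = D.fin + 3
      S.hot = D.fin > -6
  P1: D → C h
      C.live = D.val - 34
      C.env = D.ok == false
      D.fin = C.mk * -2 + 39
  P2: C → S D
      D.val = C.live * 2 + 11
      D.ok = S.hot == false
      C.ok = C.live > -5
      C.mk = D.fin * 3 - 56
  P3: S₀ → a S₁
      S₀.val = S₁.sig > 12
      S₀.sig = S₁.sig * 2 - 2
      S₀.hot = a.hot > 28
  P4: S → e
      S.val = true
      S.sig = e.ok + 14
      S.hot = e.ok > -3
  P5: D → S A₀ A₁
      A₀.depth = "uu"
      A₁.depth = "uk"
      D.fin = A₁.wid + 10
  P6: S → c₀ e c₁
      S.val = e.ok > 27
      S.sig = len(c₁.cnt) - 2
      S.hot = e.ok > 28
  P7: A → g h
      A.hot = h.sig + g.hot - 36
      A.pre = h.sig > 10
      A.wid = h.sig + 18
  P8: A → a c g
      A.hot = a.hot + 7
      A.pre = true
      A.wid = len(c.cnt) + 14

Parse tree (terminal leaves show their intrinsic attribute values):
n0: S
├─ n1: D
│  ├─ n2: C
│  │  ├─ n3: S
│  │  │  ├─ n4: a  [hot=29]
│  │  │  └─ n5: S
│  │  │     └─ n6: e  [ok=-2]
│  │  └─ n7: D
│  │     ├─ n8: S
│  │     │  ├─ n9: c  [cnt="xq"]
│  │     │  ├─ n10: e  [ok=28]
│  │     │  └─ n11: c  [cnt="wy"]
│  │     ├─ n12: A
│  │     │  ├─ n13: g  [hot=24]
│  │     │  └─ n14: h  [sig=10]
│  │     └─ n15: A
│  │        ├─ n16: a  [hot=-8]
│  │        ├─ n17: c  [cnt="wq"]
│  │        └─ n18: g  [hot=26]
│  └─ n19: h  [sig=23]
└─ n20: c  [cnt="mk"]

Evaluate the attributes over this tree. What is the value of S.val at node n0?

1. n1.val = 30  [30]
2. n1.ok = false  [false]
3. n2.live = -4  [D.val - 34]
4. n2.env = true  [D.ok == false]
5. n4.hot = 29  [terminal]
6. n6.ok = -2  [terminal]
7. n5.val = true  [true]
8. n5.sig = 12  [e.ok + 14]
9. n5.hot = true  [e.ok > -3]
10. n3.val = false  [S₁.sig > 12]
11. n3.sig = 22  [S₁.sig * 2 - 2]
12. n3.hot = true  [a.hot > 28]
13. n7.val = 3  [C.live * 2 + 11]
14. n7.ok = false  [S.hot == false]
15. n9.cnt = "xq"  [terminal]
16. n10.ok = 28  [terminal]
17. n11.cnt = "wy"  [terminal]
18. n8.val = true  [e.ok > 27]
19. n8.sig = 0  [len(c₁.cnt) - 2]
20. n8.hot = false  [e.ok > 28]
21. n12.depth = "uu"  ["uu"]
22. n13.hot = 24  [terminal]
23. n14.sig = 10  [terminal]
24. n12.hot = -2  [h.sig + g.hot - 36]
25. n12.pre = false  [h.sig > 10]
26. n12.wid = 28  [h.sig + 18]
27. n15.depth = "uk"  ["uk"]
28. n16.hot = -8  [terminal]
29. n17.cnt = "wq"  [terminal]
30. n18.hot = 26  [terminal]
31. n15.hot = -1  [a.hot + 7]
32. n15.pre = true  [true]
33. n15.wid = 16  [len(c.cnt) + 14]
34. n7.fin = 26  [A₁.wid + 10]
35. n2.ok = true  [C.live > -5]
36. n2.mk = 22  [D.fin * 3 - 56]
37. n19.sig = 23  [terminal]
38. n1.fin = -5  [C.mk * -2 + 39]
39. n20.cnt = "mk"  [terminal]
40. n0.val = false  [D.fin > -5]
41. n0.sig = -2  [D.fin + 3]
42. n0.hot = true  [D.fin > -6]

false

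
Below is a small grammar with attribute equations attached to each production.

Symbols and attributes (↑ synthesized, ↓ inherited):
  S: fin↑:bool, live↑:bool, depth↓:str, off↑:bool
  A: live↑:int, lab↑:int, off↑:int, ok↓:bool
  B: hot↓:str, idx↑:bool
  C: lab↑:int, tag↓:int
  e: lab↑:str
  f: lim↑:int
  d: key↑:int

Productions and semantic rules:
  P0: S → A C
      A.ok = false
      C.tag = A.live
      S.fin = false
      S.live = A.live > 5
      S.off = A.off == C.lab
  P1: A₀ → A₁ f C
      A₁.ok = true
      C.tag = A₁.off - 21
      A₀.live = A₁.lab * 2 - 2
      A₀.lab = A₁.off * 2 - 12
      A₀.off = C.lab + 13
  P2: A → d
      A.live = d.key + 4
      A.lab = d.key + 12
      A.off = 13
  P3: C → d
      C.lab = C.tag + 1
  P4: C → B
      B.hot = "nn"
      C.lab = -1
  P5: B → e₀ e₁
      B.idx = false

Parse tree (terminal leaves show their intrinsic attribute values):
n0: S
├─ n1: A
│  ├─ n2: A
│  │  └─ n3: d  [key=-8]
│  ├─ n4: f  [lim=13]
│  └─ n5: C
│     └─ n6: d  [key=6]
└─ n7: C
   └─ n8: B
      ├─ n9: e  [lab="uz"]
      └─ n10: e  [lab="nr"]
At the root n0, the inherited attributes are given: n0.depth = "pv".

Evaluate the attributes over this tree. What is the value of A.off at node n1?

6

1. n0.depth = "pv"  [given at root]
2. n1.ok = false  [false]
3. n2.ok = true  [true]
4. n3.key = -8  [terminal]
5. n2.live = -4  [d.key + 4]
6. n2.lab = 4  [d.key + 12]
7. n2.off = 13  [13]
8. n4.lim = 13  [terminal]
9. n5.tag = -8  [A₁.off - 21]
10. n6.key = 6  [terminal]
11. n5.lab = -7  [C.tag + 1]
12. n1.live = 6  [A₁.lab * 2 - 2]
13. n1.lab = 14  [A₁.off * 2 - 12]
14. n1.off = 6  [C.lab + 13]
15. n7.tag = 6  [A.live]
16. n8.hot = "nn"  ["nn"]
17. n9.lab = "uz"  [terminal]
18. n10.lab = "nr"  [terminal]
19. n8.idx = false  [false]
20. n7.lab = -1  [-1]
21. n0.fin = false  [false]
22. n0.live = true  [A.live > 5]
23. n0.off = false  [A.off == C.lab]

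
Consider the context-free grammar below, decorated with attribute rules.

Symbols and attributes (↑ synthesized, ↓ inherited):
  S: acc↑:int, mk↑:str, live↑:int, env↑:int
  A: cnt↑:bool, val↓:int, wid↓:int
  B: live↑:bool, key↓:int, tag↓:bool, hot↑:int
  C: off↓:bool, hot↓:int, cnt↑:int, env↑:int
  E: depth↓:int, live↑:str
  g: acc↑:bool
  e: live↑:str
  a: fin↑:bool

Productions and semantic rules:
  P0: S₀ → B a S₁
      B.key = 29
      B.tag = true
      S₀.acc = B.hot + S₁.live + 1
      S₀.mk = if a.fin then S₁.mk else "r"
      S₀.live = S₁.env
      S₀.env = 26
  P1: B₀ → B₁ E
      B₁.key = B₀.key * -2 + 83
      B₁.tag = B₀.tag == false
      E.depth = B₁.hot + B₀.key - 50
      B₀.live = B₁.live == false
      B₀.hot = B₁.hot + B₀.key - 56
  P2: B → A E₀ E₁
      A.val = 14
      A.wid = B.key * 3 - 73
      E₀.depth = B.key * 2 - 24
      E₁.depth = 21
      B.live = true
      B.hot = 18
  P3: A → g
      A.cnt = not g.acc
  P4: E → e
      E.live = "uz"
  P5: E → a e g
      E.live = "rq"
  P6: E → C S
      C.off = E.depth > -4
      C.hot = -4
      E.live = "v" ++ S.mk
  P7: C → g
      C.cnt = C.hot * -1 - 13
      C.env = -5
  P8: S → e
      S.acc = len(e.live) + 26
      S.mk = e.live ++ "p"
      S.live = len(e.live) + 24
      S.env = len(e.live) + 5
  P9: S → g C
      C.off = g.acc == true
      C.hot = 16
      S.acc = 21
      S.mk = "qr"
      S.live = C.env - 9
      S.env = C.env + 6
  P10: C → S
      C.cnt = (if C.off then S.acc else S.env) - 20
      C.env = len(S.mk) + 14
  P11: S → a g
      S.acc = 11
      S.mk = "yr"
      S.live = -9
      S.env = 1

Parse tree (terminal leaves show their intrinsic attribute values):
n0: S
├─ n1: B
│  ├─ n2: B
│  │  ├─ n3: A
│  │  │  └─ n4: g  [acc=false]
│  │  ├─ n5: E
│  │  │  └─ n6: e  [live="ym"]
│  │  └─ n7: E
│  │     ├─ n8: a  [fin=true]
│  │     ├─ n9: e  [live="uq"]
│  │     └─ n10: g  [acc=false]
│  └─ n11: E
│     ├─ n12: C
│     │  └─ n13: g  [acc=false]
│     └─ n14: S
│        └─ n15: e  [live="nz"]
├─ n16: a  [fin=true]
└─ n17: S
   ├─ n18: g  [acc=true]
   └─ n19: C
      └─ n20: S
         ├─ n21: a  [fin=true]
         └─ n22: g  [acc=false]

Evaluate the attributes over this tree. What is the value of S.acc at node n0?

1. n1.key = 29  [29]
2. n1.tag = true  [true]
3. n2.key = 25  [B₀.key * -2 + 83]
4. n2.tag = false  [B₀.tag == false]
5. n3.val = 14  [14]
6. n3.wid = 2  [B.key * 3 - 73]
7. n4.acc = false  [terminal]
8. n3.cnt = true  [not g.acc]
9. n5.depth = 26  [B.key * 2 - 24]
10. n6.live = "ym"  [terminal]
11. n5.live = "uz"  ["uz"]
12. n7.depth = 21  [21]
13. n8.fin = true  [terminal]
14. n9.live = "uq"  [terminal]
15. n10.acc = false  [terminal]
16. n7.live = "rq"  ["rq"]
17. n2.live = true  [true]
18. n2.hot = 18  [18]
19. n11.depth = -3  [B₁.hot + B₀.key - 50]
20. n12.off = true  [E.depth > -4]
21. n12.hot = -4  [-4]
22. n13.acc = false  [terminal]
23. n12.cnt = -9  [C.hot * -1 - 13]
24. n12.env = -5  [-5]
25. n15.live = "nz"  [terminal]
26. n14.acc = 28  [len(e.live) + 26]
27. n14.mk = "nzp"  [e.live ++ "p"]
28. n14.live = 26  [len(e.live) + 24]
29. n14.env = 7  [len(e.live) + 5]
30. n11.live = "vnzp"  ["v" ++ S.mk]
31. n1.live = false  [B₁.live == false]
32. n1.hot = -9  [B₁.hot + B₀.key - 56]
33. n16.fin = true  [terminal]
34. n18.acc = true  [terminal]
35. n19.off = true  [g.acc == true]
36. n19.hot = 16  [16]
37. n21.fin = true  [terminal]
38. n22.acc = false  [terminal]
39. n20.acc = 11  [11]
40. n20.mk = "yr"  ["yr"]
41. n20.live = -9  [-9]
42. n20.env = 1  [1]
43. n19.cnt = -9  [(if C.off then S.acc else S.env) - 20]
44. n19.env = 16  [len(S.mk) + 14]
45. n17.acc = 21  [21]
46. n17.mk = "qr"  ["qr"]
47. n17.live = 7  [C.env - 9]
48. n17.env = 22  [C.env + 6]
49. n0.acc = -1  [B.hot + S₁.live + 1]
50. n0.mk = "qr"  [if a.fin then S₁.mk else "r"]
51. n0.live = 22  [S₁.env]
52. n0.env = 26  [26]

-1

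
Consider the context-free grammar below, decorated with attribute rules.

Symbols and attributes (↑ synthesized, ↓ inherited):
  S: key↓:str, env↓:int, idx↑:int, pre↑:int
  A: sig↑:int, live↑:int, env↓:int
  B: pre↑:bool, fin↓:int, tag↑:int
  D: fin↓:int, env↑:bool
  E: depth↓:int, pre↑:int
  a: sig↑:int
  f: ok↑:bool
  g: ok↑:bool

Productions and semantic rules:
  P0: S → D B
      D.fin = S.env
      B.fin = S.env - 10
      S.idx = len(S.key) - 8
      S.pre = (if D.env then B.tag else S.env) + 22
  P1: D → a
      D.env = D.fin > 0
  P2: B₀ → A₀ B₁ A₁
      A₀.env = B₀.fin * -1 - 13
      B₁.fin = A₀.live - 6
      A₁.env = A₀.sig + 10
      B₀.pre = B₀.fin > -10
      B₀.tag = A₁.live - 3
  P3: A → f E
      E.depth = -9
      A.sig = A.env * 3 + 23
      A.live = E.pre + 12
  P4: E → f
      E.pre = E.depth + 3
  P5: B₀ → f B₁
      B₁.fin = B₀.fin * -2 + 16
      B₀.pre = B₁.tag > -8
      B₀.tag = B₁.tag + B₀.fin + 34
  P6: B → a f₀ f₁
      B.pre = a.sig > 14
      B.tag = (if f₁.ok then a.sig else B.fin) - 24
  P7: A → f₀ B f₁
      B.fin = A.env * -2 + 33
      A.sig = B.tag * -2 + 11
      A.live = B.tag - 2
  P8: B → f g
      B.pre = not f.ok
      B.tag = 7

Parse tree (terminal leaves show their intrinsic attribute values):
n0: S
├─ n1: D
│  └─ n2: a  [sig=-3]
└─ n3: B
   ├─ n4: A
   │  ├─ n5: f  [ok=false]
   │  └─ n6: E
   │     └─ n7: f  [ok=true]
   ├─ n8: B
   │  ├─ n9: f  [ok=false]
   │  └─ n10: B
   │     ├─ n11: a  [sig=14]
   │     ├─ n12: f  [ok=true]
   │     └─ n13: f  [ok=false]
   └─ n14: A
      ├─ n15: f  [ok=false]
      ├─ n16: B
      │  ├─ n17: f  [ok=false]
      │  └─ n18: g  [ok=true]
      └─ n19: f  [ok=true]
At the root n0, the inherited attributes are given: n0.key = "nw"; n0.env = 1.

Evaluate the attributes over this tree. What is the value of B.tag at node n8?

26

1. n0.key = "nw"  [given at root]
2. n0.env = 1  [given at root]
3. n1.fin = 1  [S.env]
4. n2.sig = -3  [terminal]
5. n1.env = true  [D.fin > 0]
6. n3.fin = -9  [S.env - 10]
7. n4.env = -4  [B₀.fin * -1 - 13]
8. n5.ok = false  [terminal]
9. n6.depth = -9  [-9]
10. n7.ok = true  [terminal]
11. n6.pre = -6  [E.depth + 3]
12. n4.sig = 11  [A.env * 3 + 23]
13. n4.live = 6  [E.pre + 12]
14. n8.fin = 0  [A₀.live - 6]
15. n9.ok = false  [terminal]
16. n10.fin = 16  [B₀.fin * -2 + 16]
17. n11.sig = 14  [terminal]
18. n12.ok = true  [terminal]
19. n13.ok = false  [terminal]
20. n10.pre = false  [a.sig > 14]
21. n10.tag = -8  [(if f₁.ok then a.sig else B.fin) - 24]
22. n8.pre = false  [B₁.tag > -8]
23. n8.tag = 26  [B₁.tag + B₀.fin + 34]
24. n14.env = 21  [A₀.sig + 10]
25. n15.ok = false  [terminal]
26. n16.fin = -9  [A.env * -2 + 33]
27. n17.ok = false  [terminal]
28. n18.ok = true  [terminal]
29. n16.pre = true  [not f.ok]
30. n16.tag = 7  [7]
31. n19.ok = true  [terminal]
32. n14.sig = -3  [B.tag * -2 + 11]
33. n14.live = 5  [B.tag - 2]
34. n3.pre = true  [B₀.fin > -10]
35. n3.tag = 2  [A₁.live - 3]
36. n0.idx = -6  [len(S.key) - 8]
37. n0.pre = 24  [(if D.env then B.tag else S.env) + 22]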